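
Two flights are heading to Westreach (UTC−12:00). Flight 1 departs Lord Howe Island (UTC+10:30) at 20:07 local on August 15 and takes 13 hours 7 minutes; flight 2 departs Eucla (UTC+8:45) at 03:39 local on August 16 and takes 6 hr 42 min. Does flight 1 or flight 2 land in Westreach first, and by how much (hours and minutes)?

the first, by 2 hours 52 minutes

Flight 1 in UTC: 20:07 − 10:30 = 09:37 on Aug 15.
+13 hours and 7 minutes → arrive 22:44 UTC on Aug 15.
Flight 2 in UTC: 03:39 − 8:45 = 18:54 on Aug 15.
+6 hours 42 minutes → arrive 01:36 UTC on Aug 16.
Flight 1 lands earlier by 2 hours 52 minutes.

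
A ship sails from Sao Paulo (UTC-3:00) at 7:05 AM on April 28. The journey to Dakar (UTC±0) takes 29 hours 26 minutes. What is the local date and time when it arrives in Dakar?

3:31 PM on Apr 29

Convert departure to UTC: 7:05 AM + 3:00 = 10:05 AM UTC on Apr 28.
Add 29 hours and 26 minutes travel time → 3:31 PM UTC (Apr 29).
Dakar is UTC+0, so local arrival is the same: 3:31 PM on Apr 29.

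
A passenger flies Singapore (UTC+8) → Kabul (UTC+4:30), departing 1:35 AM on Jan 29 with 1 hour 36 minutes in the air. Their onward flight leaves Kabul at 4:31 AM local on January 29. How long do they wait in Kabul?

4 hours 50 minutes

Convert departure to UTC: 1:35 AM − 8:00 = 5:35 PM UTC on Jan 28.
Add 1 hour and 36 minutes flight time → 7:11 PM UTC.
Kabul is UTC+4:30, so local arrival = 7:11 PM + 4:30 = 11:41 PM on Jan 28.
Layover = 4:31 AM − 11:41 PM (+1 day) = 4 hours 50 minutes.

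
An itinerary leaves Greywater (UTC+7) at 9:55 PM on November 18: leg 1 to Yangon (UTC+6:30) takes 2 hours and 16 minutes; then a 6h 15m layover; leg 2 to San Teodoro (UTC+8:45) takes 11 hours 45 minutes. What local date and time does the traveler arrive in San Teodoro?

7:56 PM on Nov 19

Convert departure to UTC: 9:55 PM − 7:00 = 2:55 PM UTC on Nov 18.
Add 2 hours and 16 minutes leg 1 → 5:11 PM UTC.
Add 6 hours and 15 minutes layover in Yangon → 11:26 PM UTC.
Add 11 hours 45 minutes leg 2 → 11:11 AM UTC (Nov 19).
San Teodoro is UTC+8:45, so local arrival = 11:11 AM + 8:45 = 7:56 PM on Nov 19.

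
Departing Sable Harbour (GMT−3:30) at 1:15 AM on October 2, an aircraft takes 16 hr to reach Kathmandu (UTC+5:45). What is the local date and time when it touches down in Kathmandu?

2:30 AM on October 3

Convert departure to UTC: 1:15 AM + 3:30 = 4:45 AM UTC on Oct 2.
Add 16 hours travel time → 8:45 PM UTC.
Kathmandu is UTC+5:45, so local arrival = 8:45 PM + 5:45 = 2:30 AM on Oct 3.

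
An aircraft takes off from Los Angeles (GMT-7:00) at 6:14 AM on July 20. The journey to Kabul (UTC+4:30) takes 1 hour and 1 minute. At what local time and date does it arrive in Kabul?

Kabul is 11:30 ahead of Los Angeles.
After 1 hour and 1 minute it is 7:15 AM in Los Angeles.
Shift by the zone difference: 7:15 AM + 11:30 = 6:45 PM on Jul 20 in Kabul.

6:45 PM on Jul 20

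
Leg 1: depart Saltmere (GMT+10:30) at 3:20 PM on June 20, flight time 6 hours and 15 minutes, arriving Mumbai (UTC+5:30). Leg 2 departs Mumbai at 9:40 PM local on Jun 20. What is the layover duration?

5 hours 5 minutes

Convert departure to UTC: 3:20 PM − 10:30 = 4:50 AM UTC on Jun 20.
Add 6 hours 15 minutes flight time → 11:05 AM UTC.
Mumbai is UTC+5:30, so local arrival = 11:05 AM + 5:30 = 4:35 PM on Jun 20.
Layover = 9:40 PM − 4:35 PM = 5 hours 5 minutes.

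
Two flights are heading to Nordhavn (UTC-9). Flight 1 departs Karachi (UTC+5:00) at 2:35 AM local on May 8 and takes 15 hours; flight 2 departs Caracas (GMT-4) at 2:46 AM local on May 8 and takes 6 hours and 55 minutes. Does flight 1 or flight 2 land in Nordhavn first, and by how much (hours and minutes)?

the first, by 1 hour 6 minutes

Flight 1 in UTC: 2:35 AM − 5:00 = 9:35 PM on May 7.
+15 hours → arrive 12:35 PM UTC on May 8.
Flight 2 in UTC: 2:46 AM + 4:00 = 6:46 AM on May 8.
+6 hours 55 minutes → arrive 1:41 PM UTC on May 8.
Flight 1 lands earlier by 1 hour 6 minutes.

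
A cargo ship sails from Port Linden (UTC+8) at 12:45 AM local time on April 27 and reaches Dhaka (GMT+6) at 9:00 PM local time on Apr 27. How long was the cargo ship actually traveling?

Dhaka is 2:00 behind Port Linden.
Clock-face elapsed time (ignoring zones) is 20 hours 15 minutes.
Actual elapsed = 20 hours 15 minutes + 2:00 = 22 hours 15 minutes.

22 hours 15 minutes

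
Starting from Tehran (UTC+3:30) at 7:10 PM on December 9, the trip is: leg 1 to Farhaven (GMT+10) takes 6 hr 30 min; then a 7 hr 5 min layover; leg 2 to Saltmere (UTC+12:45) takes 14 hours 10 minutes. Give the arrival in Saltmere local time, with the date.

8:10 AM on December 11

Convert departure to UTC: 7:10 PM − 3:30 = 3:40 PM UTC on Dec 9.
Add 6 hours and 30 minutes leg 1 → 10:10 PM UTC.
Add 7 hours 5 minutes layover in Farhaven → 5:15 AM UTC (Dec 10).
Add 14 hours 10 minutes leg 2 → 7:25 PM UTC.
Saltmere is UTC+12:45, so local arrival = 7:25 PM + 12:45 = 8:10 AM on Dec 11.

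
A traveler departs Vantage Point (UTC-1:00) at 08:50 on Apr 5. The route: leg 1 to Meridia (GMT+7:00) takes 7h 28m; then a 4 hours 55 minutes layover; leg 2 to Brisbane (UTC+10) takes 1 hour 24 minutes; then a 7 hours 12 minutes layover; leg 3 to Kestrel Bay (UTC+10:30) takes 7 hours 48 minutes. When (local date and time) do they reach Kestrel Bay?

Convert departure to UTC: 08:50 + 1:00 = 09:50 UTC on Apr 5.
Add 7 hours 28 minutes leg 1 → 17:18 UTC.
Add 4 hours and 55 minutes layover in Meridia → 22:13 UTC.
Add 1 hour and 24 minutes leg 2 → 23:37 UTC.
Add 7 hours 12 minutes layover in Brisbane → 06:49 UTC (Apr 6).
Add 7 hours 48 minutes leg 3 → 14:37 UTC.
Kestrel Bay is UTC+10:30, so local arrival = 14:37 + 10:30 = 01:07 on Apr 7.

01:07 on April 7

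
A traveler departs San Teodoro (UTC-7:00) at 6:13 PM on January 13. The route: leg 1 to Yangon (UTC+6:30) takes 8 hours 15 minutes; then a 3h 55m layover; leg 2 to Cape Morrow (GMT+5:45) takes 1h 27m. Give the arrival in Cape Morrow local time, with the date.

8:35 PM on January 14

Convert departure to UTC: 6:13 PM + 7:00 = 1:13 AM UTC on Jan 14.
Add 8 hours 15 minutes leg 1 → 9:28 AM UTC.
Add 3 hours and 55 minutes layover in Yangon → 1:23 PM UTC.
Add 1 hour and 27 minutes leg 2 → 2:50 PM UTC.
Cape Morrow is UTC+5:45, so local arrival = 2:50 PM + 5:45 = 8:35 PM on Jan 14.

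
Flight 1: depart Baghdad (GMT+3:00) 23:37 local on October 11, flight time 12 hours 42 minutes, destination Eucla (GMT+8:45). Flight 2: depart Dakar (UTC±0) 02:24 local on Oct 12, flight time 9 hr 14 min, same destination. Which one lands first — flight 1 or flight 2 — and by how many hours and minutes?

Flight 1 in UTC: 23:37 − 3:00 = 20:37 on Oct 11.
+12 hours 42 minutes → arrive 09:19 UTC on Oct 12.
Flight 2 departs at 02:24 UTC (Oct 12).
+9 hours and 14 minutes → arrive 11:38 UTC on Oct 12.
Flight 1 lands earlier by 2 hours 19 minutes.

the first, by 2 hours 19 minutes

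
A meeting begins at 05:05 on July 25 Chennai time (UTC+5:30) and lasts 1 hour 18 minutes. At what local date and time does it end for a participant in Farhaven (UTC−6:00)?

Convert start to UTC: 05:05 − 5:30 = 23:35 UTC on Jul 24.
Add 1 hour 18 minutes duration → 00:53 UTC (Jul 25).
Farhaven is UTC−6:00, so local end time = 00:53 − 6:00 = 18:53 on Jul 24.

18:53 on July 24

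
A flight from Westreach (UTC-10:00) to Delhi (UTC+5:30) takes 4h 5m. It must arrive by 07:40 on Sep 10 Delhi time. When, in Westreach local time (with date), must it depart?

12:05 on Sep 9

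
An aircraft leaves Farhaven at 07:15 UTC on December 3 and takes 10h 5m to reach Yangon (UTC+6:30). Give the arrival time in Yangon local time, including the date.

23:50 on December 3

Departure is given in UTC: 07:15 on Dec 3.
Add 10 hours and 5 minutes → 17:20 UTC.
Yangon is UTC+6:30: 17:20 + 6:30 = 23:50 on Dec 3.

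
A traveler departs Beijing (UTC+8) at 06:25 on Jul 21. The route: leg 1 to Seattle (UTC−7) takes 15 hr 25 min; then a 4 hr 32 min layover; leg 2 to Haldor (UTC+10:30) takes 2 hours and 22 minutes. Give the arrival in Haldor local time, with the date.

07:14 on July 22

Convert departure to UTC: 06:25 − 8:00 = 22:25 UTC on Jul 20.
Add 15 hours and 25 minutes leg 1 → 13:50 UTC (Jul 21).
Add 4 hours and 32 minutes layover in Seattle → 18:22 UTC.
Add 2 hours 22 minutes leg 2 → 20:44 UTC.
Haldor is UTC+10:30, so local arrival = 20:44 + 10:30 = 07:14 on Jul 22.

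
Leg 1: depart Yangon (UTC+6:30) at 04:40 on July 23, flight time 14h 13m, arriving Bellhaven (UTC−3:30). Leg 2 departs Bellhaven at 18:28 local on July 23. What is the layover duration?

9 hours 35 minutes

Convert departure to UTC: 04:40 − 6:30 = 22:10 UTC on Jul 22.
Add 14 hours and 13 minutes flight time → 12:23 UTC (Jul 23).
Bellhaven is UTC−3:30, so local arrival = 12:23 − 3:30 = 08:53 on Jul 23.
Layover = 18:28 − 08:53 = 9 hours 35 minutes.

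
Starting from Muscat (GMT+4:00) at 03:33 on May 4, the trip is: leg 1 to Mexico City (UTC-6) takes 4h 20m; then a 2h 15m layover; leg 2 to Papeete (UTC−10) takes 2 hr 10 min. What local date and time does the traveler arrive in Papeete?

Convert departure to UTC: 03:33 − 4:00 = 23:33 UTC on May 3.
Add 4 hours and 20 minutes leg 1 → 03:53 UTC (May 4).
Add 2 hours 15 minutes layover in Mexico City → 06:08 UTC.
Add 2 hours 10 minutes leg 2 → 08:18 UTC.
Papeete is UTC−10:00, so local arrival = 08:18 − 10:00 = 22:18 on May 3.

22:18 on May 3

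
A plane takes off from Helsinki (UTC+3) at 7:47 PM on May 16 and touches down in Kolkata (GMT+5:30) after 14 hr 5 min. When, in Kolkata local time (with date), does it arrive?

12:22 PM on May 17

Kolkata is 2:30 ahead of Helsinki.
After 14 hours 5 minutes it is 9:52 AM (May 17) in Helsinki.
Shift by the zone difference: 9:52 AM + 2:30 = 12:22 PM on May 17 in Kolkata.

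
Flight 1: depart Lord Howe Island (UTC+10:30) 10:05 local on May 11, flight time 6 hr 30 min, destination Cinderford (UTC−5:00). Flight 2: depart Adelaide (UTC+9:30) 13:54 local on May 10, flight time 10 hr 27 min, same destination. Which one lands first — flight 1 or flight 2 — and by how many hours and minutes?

the second, by 15 hours 14 minutes

Flight 1 in UTC: 10:05 − 10:30 = 23:35 on May 10.
+6 hours 30 minutes → arrive 06:05 UTC on May 11.
Flight 2 in UTC: 13:54 − 9:30 = 04:24 on May 10.
+10 hours 27 minutes → arrive 14:51 UTC on May 10.
Flight 2 lands earlier by 15 hours 14 minutes.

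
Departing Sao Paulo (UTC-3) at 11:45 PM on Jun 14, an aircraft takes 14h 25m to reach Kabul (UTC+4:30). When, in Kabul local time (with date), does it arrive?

9:40 PM on Jun 15

Convert departure to UTC: 11:45 PM + 3:00 = 2:45 AM UTC on Jun 15.
Add 14 hours and 25 minutes travel time → 5:10 PM UTC.
Kabul is UTC+4:30, so local arrival = 5:10 PM + 4:30 = 9:40 PM on Jun 15.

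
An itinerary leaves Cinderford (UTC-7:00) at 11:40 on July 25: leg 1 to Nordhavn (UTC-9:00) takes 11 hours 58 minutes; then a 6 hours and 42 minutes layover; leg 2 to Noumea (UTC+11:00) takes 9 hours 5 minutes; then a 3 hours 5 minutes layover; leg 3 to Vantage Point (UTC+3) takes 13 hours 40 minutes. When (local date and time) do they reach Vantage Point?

18:10 on Jul 27

Convert departure to UTC: 11:40 + 7:00 = 18:40 UTC on Jul 25.
Add 11 hours and 58 minutes leg 1 → 06:38 UTC (Jul 26).
Add 6 hours and 42 minutes layover in Nordhavn → 13:20 UTC.
Add 9 hours 5 minutes leg 2 → 22:25 UTC.
Add 3 hours and 5 minutes layover in Noumea → 01:30 UTC (Jul 27).
Add 13 hours and 40 minutes leg 3 → 15:10 UTC.
Vantage Point is UTC+3:00, so local arrival = 15:10 + 3:00 = 18:10 on Jul 27.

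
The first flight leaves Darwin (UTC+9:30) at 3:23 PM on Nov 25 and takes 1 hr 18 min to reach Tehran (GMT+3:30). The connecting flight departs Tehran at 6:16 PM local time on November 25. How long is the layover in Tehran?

Convert departure to UTC: 3:23 PM − 9:30 = 5:53 AM UTC on Nov 25.
Add 1 hour and 18 minutes flight time → 7:11 AM UTC.
Tehran is UTC+3:30, so local arrival = 7:11 AM + 3:30 = 10:41 AM on Nov 25.
Layover = 6:16 PM − 10:41 AM = 7 hours 35 minutes.

7 hours 35 minutes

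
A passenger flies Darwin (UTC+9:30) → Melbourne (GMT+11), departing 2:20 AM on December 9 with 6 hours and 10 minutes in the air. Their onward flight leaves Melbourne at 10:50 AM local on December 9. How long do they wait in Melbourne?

50 minutes

Convert departure to UTC: 2:20 AM − 9:30 = 4:50 PM UTC on Dec 8.
Add 6 hours and 10 minutes flight time → 11:00 PM UTC.
Melbourne is UTC+11:00, so local arrival = 11:00 PM + 11:00 = 10:00 AM on Dec 9.
Layover = 10:50 AM − 10:00 AM = 50 minutes.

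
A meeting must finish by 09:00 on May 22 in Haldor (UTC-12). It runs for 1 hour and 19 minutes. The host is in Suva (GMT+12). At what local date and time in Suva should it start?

Target end time in UTC: 09:00 + 12:00 = 21:00 on May 22.
Subtract 1 hour and 19 minutes → start 19:41 UTC on May 22.
Suva is UTC+12:00: 19:41 + 12:00 = 07:41 on May 23.

07:41 on May 23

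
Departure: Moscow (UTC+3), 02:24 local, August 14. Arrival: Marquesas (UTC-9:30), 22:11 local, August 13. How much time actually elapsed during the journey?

Departure in UTC: 02:24 − 3:00 = 23:24 on Aug 13.
Arrival in UTC: 22:11 + 9:30 = 07:41 on Aug 14.
Elapsed = 07:41 − 23:24 (+1 day) = 8 hours 17 minutes.

8 hours 17 minutes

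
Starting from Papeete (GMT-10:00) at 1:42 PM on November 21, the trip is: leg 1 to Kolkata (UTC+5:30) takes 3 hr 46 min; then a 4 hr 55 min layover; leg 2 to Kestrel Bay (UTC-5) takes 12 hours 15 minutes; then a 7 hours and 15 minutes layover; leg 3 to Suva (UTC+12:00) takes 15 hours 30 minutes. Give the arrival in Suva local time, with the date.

Convert departure to UTC: 1:42 PM + 10:00 = 11:42 PM UTC on Nov 21.
Add 3 hours 46 minutes leg 1 → 3:28 AM UTC (Nov 22).
Add 4 hours and 55 minutes layover in Kolkata → 8:23 AM UTC.
Add 12 hours 15 minutes leg 2 → 8:38 PM UTC.
Add 7 hours and 15 minutes layover in Kestrel Bay → 3:53 AM UTC (Nov 23).
Add 15 hours and 30 minutes leg 3 → 7:23 PM UTC.
Suva is UTC+12:00, so local arrival = 7:23 PM + 12:00 = 7:23 AM on Nov 24.

7:23 AM on November 24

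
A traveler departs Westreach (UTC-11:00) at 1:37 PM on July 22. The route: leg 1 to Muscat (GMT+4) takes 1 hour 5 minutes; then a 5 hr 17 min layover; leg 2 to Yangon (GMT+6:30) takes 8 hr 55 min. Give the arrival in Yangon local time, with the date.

Convert departure to UTC: 1:37 PM + 11:00 = 12:37 AM UTC on Jul 23.
Add 1 hour 5 minutes leg 1 → 1:42 AM UTC.
Add 5 hours 17 minutes layover in Muscat → 6:59 AM UTC.
Add 8 hours 55 minutes leg 2 → 3:54 PM UTC.
Yangon is UTC+6:30, so local arrival = 3:54 PM + 6:30 = 10:24 PM on Jul 23.

10:24 PM on July 23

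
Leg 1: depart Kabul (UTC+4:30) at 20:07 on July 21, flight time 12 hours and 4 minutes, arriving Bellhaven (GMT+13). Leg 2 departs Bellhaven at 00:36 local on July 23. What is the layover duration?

Convert departure to UTC: 20:07 − 4:30 = 15:37 UTC on Jul 21.
Add 12 hours and 4 minutes flight time → 03:41 UTC (Jul 22).
Bellhaven is UTC+13:00, so local arrival = 03:41 + 13:00 = 16:41 on Jul 22.
Layover = 00:36 − 16:41 (+1 day) = 7 hours 55 minutes.

7 hours 55 minutes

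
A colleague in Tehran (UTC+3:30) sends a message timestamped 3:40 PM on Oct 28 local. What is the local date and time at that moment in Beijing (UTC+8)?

8:10 PM on October 28

In UTC: 3:40 PM − 3:30 = 12:10 PM on Oct 28.
Beijing is UTC+8:00: 12:10 PM + 8:00 = 8:10 PM on Oct 28.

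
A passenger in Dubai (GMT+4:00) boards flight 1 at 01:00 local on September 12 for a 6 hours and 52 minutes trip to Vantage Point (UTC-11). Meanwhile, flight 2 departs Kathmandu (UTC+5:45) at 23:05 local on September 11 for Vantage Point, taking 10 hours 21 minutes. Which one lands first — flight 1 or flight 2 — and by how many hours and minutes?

the second, by 11 minutes

Flight 1 in UTC: 01:00 − 4:00 = 21:00 on Sep 11.
+6 hours and 52 minutes → arrive 03:52 UTC on Sep 12.
Flight 2 in UTC: 23:05 − 5:45 = 17:20 on Sep 11.
+10 hours and 21 minutes → arrive 03:41 UTC on Sep 12.
Flight 2 lands earlier by 11 minutes.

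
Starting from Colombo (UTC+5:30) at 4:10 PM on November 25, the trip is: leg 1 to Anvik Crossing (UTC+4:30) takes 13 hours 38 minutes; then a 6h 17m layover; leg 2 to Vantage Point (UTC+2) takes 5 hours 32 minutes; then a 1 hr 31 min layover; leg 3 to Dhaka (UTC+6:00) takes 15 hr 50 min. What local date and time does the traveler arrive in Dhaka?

11:28 AM on November 27

Convert departure to UTC: 4:10 PM − 5:30 = 10:40 AM UTC on Nov 25.
Add 13 hours 38 minutes leg 1 → 12:18 AM UTC (Nov 26).
Add 6 hours and 17 minutes layover in Anvik Crossing → 6:35 AM UTC.
Add 5 hours 32 minutes leg 2 → 12:07 PM UTC.
Add 1 hour and 31 minutes layover in Vantage Point → 1:38 PM UTC.
Add 15 hours and 50 minutes leg 3 → 5:28 AM UTC (Nov 27).
Dhaka is UTC+6:00, so local arrival = 5:28 AM + 6:00 = 11:28 AM on Nov 27.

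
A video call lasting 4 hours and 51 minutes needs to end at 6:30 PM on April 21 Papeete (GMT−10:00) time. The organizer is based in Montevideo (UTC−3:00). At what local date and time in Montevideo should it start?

8:39 PM on April 21

Target end time in UTC: 6:30 PM + 10:00 = 4:30 AM on Apr 22.
Subtract 4 hours and 51 minutes → start 11:39 PM UTC on Apr 21.
Montevideo is UTC−3:00: 11:39 PM − 3:00 = 8:39 PM on Apr 21.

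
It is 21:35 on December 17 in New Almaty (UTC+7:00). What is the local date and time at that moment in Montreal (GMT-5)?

09:35 on Dec 17

Montreal is 12:00 behind New Almaty.
Shift by the zone difference: 21:35 − 12:00 = 09:35 on Dec 17 in Montreal.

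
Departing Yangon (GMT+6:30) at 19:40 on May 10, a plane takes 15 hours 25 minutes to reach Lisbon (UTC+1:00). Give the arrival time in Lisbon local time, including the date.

05:35 on May 11

Convert departure to UTC: 19:40 − 6:30 = 13:10 UTC on May 10.
Add 15 hours and 25 minutes travel time → 04:35 UTC (May 11).
Lisbon is UTC+1:00, so local arrival = 04:35 + 1:00 = 05:35 on May 11.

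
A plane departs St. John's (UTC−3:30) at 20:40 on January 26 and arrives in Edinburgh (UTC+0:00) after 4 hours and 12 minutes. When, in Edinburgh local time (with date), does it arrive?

Convert departure to UTC: 20:40 + 3:30 = 00:10 UTC on Jan 27.
Add 4 hours 12 minutes travel time → 04:22 UTC.
Edinburgh is UTC+0, so local arrival is the same: 04:22 on Jan 27.

04:22 on January 27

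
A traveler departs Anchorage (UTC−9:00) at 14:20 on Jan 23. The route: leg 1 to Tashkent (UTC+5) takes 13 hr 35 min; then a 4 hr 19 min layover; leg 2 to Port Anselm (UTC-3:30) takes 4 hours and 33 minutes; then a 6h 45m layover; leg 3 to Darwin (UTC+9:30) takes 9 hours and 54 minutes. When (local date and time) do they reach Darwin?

23:56 on January 25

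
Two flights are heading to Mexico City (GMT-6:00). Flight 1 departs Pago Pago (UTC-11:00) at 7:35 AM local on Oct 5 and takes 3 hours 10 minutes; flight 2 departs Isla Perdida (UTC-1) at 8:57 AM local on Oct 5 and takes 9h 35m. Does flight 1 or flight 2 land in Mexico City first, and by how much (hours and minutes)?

Flight 1 in UTC: 7:35 AM + 11:00 = 6:35 PM on Oct 5.
+3 hours and 10 minutes → arrive 9:45 PM UTC on Oct 5.
Flight 2 in UTC: 8:57 AM + 1:00 = 9:57 AM on Oct 5.
+9 hours and 35 minutes → arrive 7:32 PM UTC on Oct 5.
Flight 2 lands earlier by 2 hours 13 minutes.

the second, by 2 hours 13 minutes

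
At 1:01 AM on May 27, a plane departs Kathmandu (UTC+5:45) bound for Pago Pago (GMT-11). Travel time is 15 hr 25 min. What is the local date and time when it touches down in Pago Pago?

Pago Pago is 16:45 behind Kathmandu.
After 15 hours and 25 minutes it is 4:26 PM in Kathmandu.
Shift by the zone difference: 4:26 PM − 16:45 = 11:41 PM on May 26 in Pago Pago.

11:41 PM on May 26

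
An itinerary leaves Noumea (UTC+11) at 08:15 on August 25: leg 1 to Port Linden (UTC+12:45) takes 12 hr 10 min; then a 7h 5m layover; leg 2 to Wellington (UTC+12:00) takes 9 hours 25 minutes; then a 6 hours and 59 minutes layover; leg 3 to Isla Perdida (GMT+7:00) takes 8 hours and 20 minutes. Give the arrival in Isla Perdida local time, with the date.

00:14 on August 27

Convert departure to UTC: 08:15 − 11:00 = 21:15 UTC on Aug 24.
Add 12 hours 10 minutes leg 1 → 09:25 UTC (Aug 25).
Add 7 hours 5 minutes layover in Port Linden → 16:30 UTC.
Add 9 hours 25 minutes leg 2 → 01:55 UTC (Aug 26).
Add 6 hours 59 minutes layover in Wellington → 08:54 UTC.
Add 8 hours and 20 minutes leg 3 → 17:14 UTC.
Isla Perdida is UTC+7:00, so local arrival = 17:14 + 7:00 = 00:14 on Aug 27.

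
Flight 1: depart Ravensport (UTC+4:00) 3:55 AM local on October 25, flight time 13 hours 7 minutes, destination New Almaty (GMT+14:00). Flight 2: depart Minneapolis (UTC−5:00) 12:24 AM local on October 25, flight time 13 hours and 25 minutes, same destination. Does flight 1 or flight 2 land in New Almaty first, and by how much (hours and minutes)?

the first, by 5 hours 47 minutes

Flight 1 in UTC: 3:55 AM − 4:00 = 11:55 PM on Oct 24.
+13 hours 7 minutes → arrive 1:02 PM UTC on Oct 25.
Flight 2 in UTC: 12:24 AM + 5:00 = 5:24 AM on Oct 25.
+13 hours and 25 minutes → arrive 6:49 PM UTC on Oct 25.
Flight 1 lands earlier by 5 hours 47 minutes.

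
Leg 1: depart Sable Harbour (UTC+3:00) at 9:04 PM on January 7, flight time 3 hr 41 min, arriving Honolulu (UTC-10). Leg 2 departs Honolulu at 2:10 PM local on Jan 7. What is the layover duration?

2 hours 25 minutes

Convert departure to UTC: 9:04 PM − 3:00 = 6:04 PM UTC on Jan 7.
Add 3 hours and 41 minutes flight time → 9:45 PM UTC.
Honolulu is UTC−10:00, so local arrival = 9:45 PM − 10:00 = 11:45 AM on Jan 7.
Layover = 2:10 PM − 11:45 AM = 2 hours 25 minutes.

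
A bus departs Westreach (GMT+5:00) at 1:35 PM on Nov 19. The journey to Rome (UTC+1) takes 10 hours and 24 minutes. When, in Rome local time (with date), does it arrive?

7:59 PM on November 19

Rome is 4:00 behind Westreach.
After 10 hours 24 minutes it is 11:59 PM in Westreach.
Shift by the zone difference: 11:59 PM − 4:00 = 7:59 PM on Nov 19 in Rome.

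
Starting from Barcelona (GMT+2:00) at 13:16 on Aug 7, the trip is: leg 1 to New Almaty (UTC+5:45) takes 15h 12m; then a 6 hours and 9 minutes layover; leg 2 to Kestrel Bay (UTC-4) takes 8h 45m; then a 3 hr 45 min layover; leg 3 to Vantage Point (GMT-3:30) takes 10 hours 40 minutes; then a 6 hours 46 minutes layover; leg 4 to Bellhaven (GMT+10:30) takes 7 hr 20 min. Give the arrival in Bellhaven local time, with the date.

08:23 on August 10

Convert departure to UTC: 13:16 − 2:00 = 11:16 UTC on Aug 7.
Add 15 hours and 12 minutes leg 1 → 02:28 UTC (Aug 8).
Add 6 hours 9 minutes layover in New Almaty → 08:37 UTC.
Add 8 hours 45 minutes leg 2 → 17:22 UTC.
Add 3 hours and 45 minutes layover in Kestrel Bay → 21:07 UTC.
Add 10 hours and 40 minutes leg 3 → 07:47 UTC (Aug 9).
Add 6 hours and 46 minutes layover in Vantage Point → 14:33 UTC.
Add 7 hours and 20 minutes leg 4 → 21:53 UTC.
Bellhaven is UTC+10:30, so local arrival = 21:53 + 10:30 = 08:23 on Aug 10.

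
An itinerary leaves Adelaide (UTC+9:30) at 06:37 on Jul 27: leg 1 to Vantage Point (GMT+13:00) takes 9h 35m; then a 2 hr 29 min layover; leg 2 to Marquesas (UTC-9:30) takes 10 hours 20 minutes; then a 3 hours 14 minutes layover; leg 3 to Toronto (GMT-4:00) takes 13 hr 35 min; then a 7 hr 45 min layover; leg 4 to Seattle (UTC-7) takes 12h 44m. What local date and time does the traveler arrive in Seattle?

01:49 on July 29

Convert departure to UTC: 06:37 − 9:30 = 21:07 UTC on Jul 26.
Add 9 hours 35 minutes leg 1 → 06:42 UTC (Jul 27).
Add 2 hours and 29 minutes layover in Vantage Point → 09:11 UTC.
Add 10 hours 20 minutes leg 2 → 19:31 UTC.
Add 3 hours 14 minutes layover in Marquesas → 22:45 UTC.
Add 13 hours 35 minutes leg 3 → 12:20 UTC (Jul 28).
Add 7 hours 45 minutes layover in Toronto → 20:05 UTC.
Add 12 hours 44 minutes leg 4 → 08:49 UTC (Jul 29).
Seattle is UTC−7:00, so local arrival = 08:49 − 7:00 = 01:49 on Jul 29.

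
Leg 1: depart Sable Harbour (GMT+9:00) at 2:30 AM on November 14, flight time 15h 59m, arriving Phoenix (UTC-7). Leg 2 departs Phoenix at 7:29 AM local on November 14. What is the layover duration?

Convert departure to UTC: 2:30 AM − 9:00 = 5:30 PM UTC on Nov 13.
Add 15 hours 59 minutes flight time → 9:29 AM UTC (Nov 14).
Phoenix is UTC−7:00, so local arrival = 9:29 AM − 7:00 = 2:29 AM on Nov 14.
Layover = 7:29 AM − 2:29 AM = 5 hours.

5 hours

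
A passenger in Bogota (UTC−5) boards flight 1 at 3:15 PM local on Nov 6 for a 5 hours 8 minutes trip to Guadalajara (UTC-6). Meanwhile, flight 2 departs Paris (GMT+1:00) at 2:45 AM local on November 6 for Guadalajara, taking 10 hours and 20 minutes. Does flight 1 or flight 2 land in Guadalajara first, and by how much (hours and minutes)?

the second, by 13 hours 18 minutes

Flight 1 in UTC: 3:15 PM + 5:00 = 8:15 PM on Nov 6.
+5 hours 8 minutes → arrive 1:23 AM UTC on Nov 7.
Flight 2 in UTC: 2:45 AM − 1:00 = 1:45 AM on Nov 6.
+10 hours 20 minutes → arrive 12:05 PM UTC on Nov 6.
Flight 2 lands earlier by 13 hours 18 minutes.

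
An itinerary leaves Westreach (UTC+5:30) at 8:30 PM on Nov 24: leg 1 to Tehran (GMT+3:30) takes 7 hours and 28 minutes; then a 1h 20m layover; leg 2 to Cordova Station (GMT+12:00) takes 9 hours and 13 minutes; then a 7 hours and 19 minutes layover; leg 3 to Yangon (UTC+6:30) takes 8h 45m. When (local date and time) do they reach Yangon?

7:35 AM on Nov 26

Convert departure to UTC: 8:30 PM − 5:30 = 3:00 PM UTC on Nov 24.
Add 7 hours 28 minutes leg 1 → 10:28 PM UTC.
Add 1 hour 20 minutes layover in Tehran → 11:48 PM UTC.
Add 9 hours and 13 minutes leg 2 → 9:01 AM UTC (Nov 25).
Add 7 hours 19 minutes layover in Cordova Station → 4:20 PM UTC.
Add 8 hours 45 minutes leg 3 → 1:05 AM UTC (Nov 26).
Yangon is UTC+6:30, so local arrival = 1:05 AM + 6:30 = 7:35 AM on Nov 26.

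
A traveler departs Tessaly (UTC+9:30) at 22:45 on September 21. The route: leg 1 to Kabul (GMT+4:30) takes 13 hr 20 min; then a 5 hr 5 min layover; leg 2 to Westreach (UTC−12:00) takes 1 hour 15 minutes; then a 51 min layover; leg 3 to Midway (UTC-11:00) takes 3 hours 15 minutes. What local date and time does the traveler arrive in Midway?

02:01 on September 22

Convert departure to UTC: 22:45 − 9:30 = 13:15 UTC on Sep 21.
Add 13 hours 20 minutes leg 1 → 02:35 UTC (Sep 22).
Add 5 hours 5 minutes layover in Kabul → 07:40 UTC.
Add 1 hour and 15 minutes leg 2 → 08:55 UTC.
Add 51 minutes layover in Westreach → 09:46 UTC.
Add 3 hours and 15 minutes leg 3 → 13:01 UTC.
Midway is UTC−11:00, so local arrival = 13:01 − 11:00 = 02:01 on Sep 22.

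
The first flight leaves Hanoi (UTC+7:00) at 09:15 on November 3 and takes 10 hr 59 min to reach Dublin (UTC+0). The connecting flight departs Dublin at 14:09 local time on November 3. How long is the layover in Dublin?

Convert departure to UTC: 09:15 − 7:00 = 02:15 UTC on Nov 3.
Add 10 hours 59 minutes flight time → 13:14 UTC.
Dublin is UTC+0, so local arrival is the same: 13:14 on Nov 3.
Layover = 14:09 − 13:14 = 55 minutes.

55 minutes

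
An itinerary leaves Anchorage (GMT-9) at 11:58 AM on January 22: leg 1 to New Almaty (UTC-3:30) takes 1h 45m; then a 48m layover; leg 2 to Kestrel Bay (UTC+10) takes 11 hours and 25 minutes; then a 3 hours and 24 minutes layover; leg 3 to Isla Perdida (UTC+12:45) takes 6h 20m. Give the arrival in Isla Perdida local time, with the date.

9:25 AM on January 24

Convert departure to UTC: 11:58 AM + 9:00 = 8:58 PM UTC on Jan 22.
Add 1 hour 45 minutes leg 1 → 10:43 PM UTC.
Add 48 minutes layover in New Almaty → 11:31 PM UTC.
Add 11 hours 25 minutes leg 2 → 10:56 AM UTC (Jan 23).
Add 3 hours 24 minutes layover in Kestrel Bay → 2:20 PM UTC.
Add 6 hours and 20 minutes leg 3 → 8:40 PM UTC.
Isla Perdida is UTC+12:45, so local arrival = 8:40 PM + 12:45 = 9:25 AM on Jan 24.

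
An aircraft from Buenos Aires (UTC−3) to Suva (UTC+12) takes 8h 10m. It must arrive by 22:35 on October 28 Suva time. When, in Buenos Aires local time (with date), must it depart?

Target arrival in UTC: 22:35 − 12:00 = 10:35 on Oct 28.
Subtract 8 hours 10 minutes → departure 02:25 UTC on Oct 28.
Buenos Aires is UTC−3:00: 02:25 − 3:00 = 23:25 on Oct 27.

23:25 on Oct 27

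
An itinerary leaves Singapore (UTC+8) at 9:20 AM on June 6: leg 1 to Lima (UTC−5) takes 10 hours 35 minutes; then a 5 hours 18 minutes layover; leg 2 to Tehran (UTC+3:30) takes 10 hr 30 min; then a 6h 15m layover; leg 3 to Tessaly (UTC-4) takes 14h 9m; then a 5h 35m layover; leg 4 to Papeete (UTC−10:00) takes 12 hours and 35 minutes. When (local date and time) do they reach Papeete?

Convert departure to UTC: 9:20 AM − 8:00 = 1:20 AM UTC on Jun 6.
Add 10 hours 35 minutes leg 1 → 11:55 AM UTC.
Add 5 hours 18 minutes layover in Lima → 5:13 PM UTC.
Add 10 hours and 30 minutes leg 2 → 3:43 AM UTC (Jun 7).
Add 6 hours 15 minutes layover in Tehran → 9:58 AM UTC.
Add 14 hours and 9 minutes leg 3 → 12:07 AM UTC (Jun 8).
Add 5 hours and 35 minutes layover in Tessaly → 5:42 AM UTC.
Add 12 hours 35 minutes leg 4 → 6:17 PM UTC.
Papeete is UTC−10:00, so local arrival = 6:17 PM − 10:00 = 8:17 AM on Jun 8.

8:17 AM on Jun 8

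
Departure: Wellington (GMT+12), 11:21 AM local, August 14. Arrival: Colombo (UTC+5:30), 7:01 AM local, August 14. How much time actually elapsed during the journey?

2 hours 10 minutes

Departure in UTC: 11:21 AM − 12:00 = 11:21 PM on Aug 13.
Arrival in UTC: 7:01 AM − 5:30 = 1:31 AM on Aug 14.
Elapsed = 1:31 AM − 11:21 PM (+1 day) = 2 hours 10 minutes.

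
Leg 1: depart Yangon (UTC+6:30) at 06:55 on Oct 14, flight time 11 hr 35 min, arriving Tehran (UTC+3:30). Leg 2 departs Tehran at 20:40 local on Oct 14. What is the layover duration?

5 hours 10 minutes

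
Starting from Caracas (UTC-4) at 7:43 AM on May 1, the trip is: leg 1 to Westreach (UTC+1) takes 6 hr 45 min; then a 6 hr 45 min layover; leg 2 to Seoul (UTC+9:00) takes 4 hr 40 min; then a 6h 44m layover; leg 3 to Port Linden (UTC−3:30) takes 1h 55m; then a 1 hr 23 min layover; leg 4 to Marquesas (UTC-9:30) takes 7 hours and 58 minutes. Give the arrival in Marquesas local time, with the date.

Convert departure to UTC: 7:43 AM + 4:00 = 11:43 AM UTC on May 1.
Add 6 hours 45 minutes leg 1 → 6:28 PM UTC.
Add 6 hours 45 minutes layover in Westreach → 1:13 AM UTC (May 2).
Add 4 hours 40 minutes leg 2 → 5:53 AM UTC.
Add 6 hours 44 minutes layover in Seoul → 12:37 PM UTC.
Add 1 hour and 55 minutes leg 3 → 2:32 PM UTC.
Add 1 hour 23 minutes layover in Port Linden → 3:55 PM UTC.
Add 7 hours and 58 minutes leg 4 → 11:53 PM UTC.
Marquesas is UTC−9:30, so local arrival = 11:53 PM − 9:30 = 2:23 PM on May 2.

2:23 PM on May 2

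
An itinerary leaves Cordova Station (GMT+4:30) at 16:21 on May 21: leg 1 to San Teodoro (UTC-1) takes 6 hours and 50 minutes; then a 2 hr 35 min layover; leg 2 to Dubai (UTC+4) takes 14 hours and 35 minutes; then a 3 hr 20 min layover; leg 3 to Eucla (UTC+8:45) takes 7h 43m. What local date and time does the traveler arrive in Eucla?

Convert departure to UTC: 16:21 − 4:30 = 11:51 UTC on May 21.
Add 6 hours 50 minutes leg 1 → 18:41 UTC.
Add 2 hours and 35 minutes layover in San Teodoro → 21:16 UTC.
Add 14 hours 35 minutes leg 2 → 11:51 UTC (May 22).
Add 3 hours and 20 minutes layover in Dubai → 15:11 UTC.
Add 7 hours 43 minutes leg 3 → 22:54 UTC.
Eucla is UTC+8:45, so local arrival = 22:54 + 8:45 = 07:39 on May 23.

07:39 on May 23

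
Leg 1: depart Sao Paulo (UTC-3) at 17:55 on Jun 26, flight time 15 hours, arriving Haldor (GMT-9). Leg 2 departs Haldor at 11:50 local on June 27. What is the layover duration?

8 hours 55 minutes

Convert departure to UTC: 17:55 + 3:00 = 20:55 UTC on Jun 26.
Add 15 hours flight time → 11:55 UTC (Jun 27).
Haldor is UTC−9:00, so local arrival = 11:55 − 9:00 = 02:55 on Jun 27.
Layover = 11:50 − 02:55 = 8 hours 55 minutes.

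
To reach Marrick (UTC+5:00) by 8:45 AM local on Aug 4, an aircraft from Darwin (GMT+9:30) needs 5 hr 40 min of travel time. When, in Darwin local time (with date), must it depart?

Target arrival in UTC: 8:45 AM − 5:00 = 3:45 AM on Aug 4.
Subtract 5 hours and 40 minutes → departure 10:05 PM UTC on Aug 3.
Darwin is UTC+9:30: 10:05 PM + 9:30 = 7:35 AM on Aug 4.

7:35 AM on August 4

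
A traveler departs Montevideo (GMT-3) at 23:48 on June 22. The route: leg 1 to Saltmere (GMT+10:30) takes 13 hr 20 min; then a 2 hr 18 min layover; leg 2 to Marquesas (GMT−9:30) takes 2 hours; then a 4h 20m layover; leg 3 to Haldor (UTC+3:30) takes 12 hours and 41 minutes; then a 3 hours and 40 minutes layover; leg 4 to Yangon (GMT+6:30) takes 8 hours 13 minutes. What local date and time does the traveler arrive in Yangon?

07:50 on Jun 25

Convert departure to UTC: 23:48 + 3:00 = 02:48 UTC on Jun 23.
Add 13 hours and 20 minutes leg 1 → 16:08 UTC.
Add 2 hours 18 minutes layover in Saltmere → 18:26 UTC.
Add 2 hours leg 2 → 20:26 UTC.
Add 4 hours 20 minutes layover in Marquesas → 00:46 UTC (Jun 24).
Add 12 hours and 41 minutes leg 3 → 13:27 UTC.
Add 3 hours 40 minutes layover in Haldor → 17:07 UTC.
Add 8 hours and 13 minutes leg 4 → 01:20 UTC (Jun 25).
Yangon is UTC+6:30, so local arrival = 01:20 + 6:30 = 07:50 on Jun 25.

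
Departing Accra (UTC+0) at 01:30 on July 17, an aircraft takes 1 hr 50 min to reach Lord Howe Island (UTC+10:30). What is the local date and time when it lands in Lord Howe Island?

Accra is at UTC+0, so departure is already 01:30 UTC on Jul 17.
Add 1 hour and 50 minutes travel time → 03:20 UTC.
Lord Howe Island is UTC+10:30, so local arrival = 03:20 + 10:30 = 13:50 on Jul 17.

13:50 on Jul 17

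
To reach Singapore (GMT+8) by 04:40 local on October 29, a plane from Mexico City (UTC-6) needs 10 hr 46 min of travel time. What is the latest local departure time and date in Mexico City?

03:54 on October 28

Target arrival in UTC: 04:40 − 8:00 = 20:40 on Oct 28.
Subtract 10 hours 46 minutes → departure 09:54 UTC on Oct 28.
Mexico City is UTC−6:00: 09:54 − 6:00 = 03:54 on Oct 28.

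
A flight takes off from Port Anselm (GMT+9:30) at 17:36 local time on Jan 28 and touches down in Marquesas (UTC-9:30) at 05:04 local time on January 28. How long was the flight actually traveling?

Departure in UTC: 17:36 − 9:30 = 08:06 on Jan 28.
Arrival in UTC: 05:04 + 9:30 = 14:34 on Jan 28.
Elapsed = 14:34 − 08:06 = 6 hours 28 minutes.

6 hours 28 minutes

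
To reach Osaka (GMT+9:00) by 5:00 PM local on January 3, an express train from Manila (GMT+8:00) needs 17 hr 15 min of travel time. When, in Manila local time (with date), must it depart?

10:45 PM on Jan 2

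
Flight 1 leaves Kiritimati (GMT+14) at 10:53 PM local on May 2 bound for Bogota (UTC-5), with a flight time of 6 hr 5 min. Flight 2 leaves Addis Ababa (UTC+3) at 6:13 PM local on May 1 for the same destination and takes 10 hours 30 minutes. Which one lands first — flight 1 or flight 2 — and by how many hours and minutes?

the second, by 13 hours 15 minutes

Flight 1 in UTC: 10:53 PM − 14:00 = 8:53 AM on May 2.
+6 hours and 5 minutes → arrive 2:58 PM UTC on May 2.
Flight 2 in UTC: 6:13 PM − 3:00 = 3:13 PM on May 1.
+10 hours and 30 minutes → arrive 1:43 AM UTC on May 2.
Flight 2 lands earlier by 13 hours 15 minutes.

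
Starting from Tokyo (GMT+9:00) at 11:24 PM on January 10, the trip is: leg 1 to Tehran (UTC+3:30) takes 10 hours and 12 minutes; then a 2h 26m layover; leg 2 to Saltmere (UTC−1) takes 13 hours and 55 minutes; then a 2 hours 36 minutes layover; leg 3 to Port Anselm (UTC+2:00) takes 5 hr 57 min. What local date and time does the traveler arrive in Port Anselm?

Convert departure to UTC: 11:24 PM − 9:00 = 2:24 PM UTC on Jan 10.
Add 10 hours and 12 minutes leg 1 → 12:36 AM UTC (Jan 11).
Add 2 hours 26 minutes layover in Tehran → 3:02 AM UTC.
Add 13 hours 55 minutes leg 2 → 4:57 PM UTC.
Add 2 hours and 36 minutes layover in Saltmere → 7:33 PM UTC.
Add 5 hours 57 minutes leg 3 → 1:30 AM UTC (Jan 12).
Port Anselm is UTC+2:00, so local arrival = 1:30 AM + 2:00 = 3:30 AM on Jan 12.

3:30 AM on Jan 12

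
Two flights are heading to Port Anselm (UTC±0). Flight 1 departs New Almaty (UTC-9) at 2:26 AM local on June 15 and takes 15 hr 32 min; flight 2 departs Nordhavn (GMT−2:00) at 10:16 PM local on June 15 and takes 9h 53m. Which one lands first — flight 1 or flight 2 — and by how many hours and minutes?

the first, by 7 hours 11 minutes

Flight 1 in UTC: 2:26 AM + 9:00 = 11:26 AM on Jun 15.
+15 hours and 32 minutes → arrive 2:58 AM UTC on Jun 16.
Flight 2 in UTC: 10:16 PM + 2:00 = 12:16 AM on Jun 16.
+9 hours and 53 minutes → arrive 10:09 AM UTC on Jun 16.
Flight 1 lands earlier by 7 hours 11 minutes.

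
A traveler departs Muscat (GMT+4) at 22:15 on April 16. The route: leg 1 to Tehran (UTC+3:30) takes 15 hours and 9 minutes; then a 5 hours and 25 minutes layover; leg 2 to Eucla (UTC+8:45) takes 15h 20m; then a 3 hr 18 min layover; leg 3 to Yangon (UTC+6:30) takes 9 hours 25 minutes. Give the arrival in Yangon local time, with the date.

01:22 on April 19

Convert departure to UTC: 22:15 − 4:00 = 18:15 UTC on Apr 16.
Add 15 hours 9 minutes leg 1 → 09:24 UTC (Apr 17).
Add 5 hours 25 minutes layover in Tehran → 14:49 UTC.
Add 15 hours and 20 minutes leg 2 → 06:09 UTC (Apr 18).
Add 3 hours and 18 minutes layover in Eucla → 09:27 UTC.
Add 9 hours 25 minutes leg 3 → 18:52 UTC.
Yangon is UTC+6:30, so local arrival = 18:52 + 6:30 = 01:22 on Apr 19.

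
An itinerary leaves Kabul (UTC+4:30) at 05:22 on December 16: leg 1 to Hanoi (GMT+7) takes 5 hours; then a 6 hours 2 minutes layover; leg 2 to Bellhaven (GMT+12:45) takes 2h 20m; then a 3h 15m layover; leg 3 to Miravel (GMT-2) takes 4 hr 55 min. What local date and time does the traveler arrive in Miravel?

20:24 on December 16

Convert departure to UTC: 05:22 − 4:30 = 00:52 UTC on Dec 16.
Add 5 hours leg 1 → 05:52 UTC.
Add 6 hours 2 minutes layover in Hanoi → 11:54 UTC.
Add 2 hours 20 minutes leg 2 → 14:14 UTC.
Add 3 hours 15 minutes layover in Bellhaven → 17:29 UTC.
Add 4 hours and 55 minutes leg 3 → 22:24 UTC.
Miravel is UTC−2:00, so local arrival = 22:24 − 2:00 = 20:24 on Dec 16.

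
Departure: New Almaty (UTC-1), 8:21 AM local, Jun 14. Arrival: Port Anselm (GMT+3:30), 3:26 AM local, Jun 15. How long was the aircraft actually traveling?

14 hours 35 minutes

Departure in UTC: 8:21 AM + 1:00 = 9:21 AM on Jun 14.
Arrival in UTC: 3:26 AM − 3:30 = 11:56 PM on Jun 14.
Elapsed = 11:56 PM − 9:21 AM = 14 hours 35 minutes.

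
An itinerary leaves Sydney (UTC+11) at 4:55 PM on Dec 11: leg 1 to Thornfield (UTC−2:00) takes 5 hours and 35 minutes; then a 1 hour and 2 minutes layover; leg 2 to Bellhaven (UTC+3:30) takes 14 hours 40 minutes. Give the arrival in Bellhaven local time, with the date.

6:42 AM on December 12

Convert departure to UTC: 4:55 PM − 11:00 = 5:55 AM UTC on Dec 11.
Add 5 hours and 35 minutes leg 1 → 11:30 AM UTC.
Add 1 hour 2 minutes layover in Thornfield → 12:32 PM UTC.
Add 14 hours 40 minutes leg 2 → 3:12 AM UTC (Dec 12).
Bellhaven is UTC+3:30, so local arrival = 3:12 AM + 3:30 = 6:42 AM on Dec 12.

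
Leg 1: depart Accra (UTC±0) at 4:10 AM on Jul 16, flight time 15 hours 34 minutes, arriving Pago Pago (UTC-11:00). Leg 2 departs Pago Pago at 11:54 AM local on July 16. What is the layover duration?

Accra is at UTC+0, so departure is already 4:10 AM UTC on Jul 16.
Add 15 hours and 34 minutes flight time → 7:44 PM UTC.
Pago Pago is UTC−11:00, so local arrival = 7:44 PM − 11:00 = 8:44 AM on Jul 16.
Layover = 11:54 AM − 8:44 AM = 3 hours 10 minutes.

3 hours 10 minutes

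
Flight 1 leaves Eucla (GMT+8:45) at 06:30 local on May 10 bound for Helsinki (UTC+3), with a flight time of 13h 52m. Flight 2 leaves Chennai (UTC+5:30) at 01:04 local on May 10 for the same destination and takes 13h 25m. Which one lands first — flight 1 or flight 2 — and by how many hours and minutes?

the second, by 2 hours 38 minutes

Flight 1 in UTC: 06:30 − 8:45 = 21:45 on May 9.
+13 hours and 52 minutes → arrive 11:37 UTC on May 10.
Flight 2 in UTC: 01:04 − 5:30 = 19:34 on May 9.
+13 hours and 25 minutes → arrive 08:59 UTC on May 10.
Flight 2 lands earlier by 2 hours 38 minutes.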